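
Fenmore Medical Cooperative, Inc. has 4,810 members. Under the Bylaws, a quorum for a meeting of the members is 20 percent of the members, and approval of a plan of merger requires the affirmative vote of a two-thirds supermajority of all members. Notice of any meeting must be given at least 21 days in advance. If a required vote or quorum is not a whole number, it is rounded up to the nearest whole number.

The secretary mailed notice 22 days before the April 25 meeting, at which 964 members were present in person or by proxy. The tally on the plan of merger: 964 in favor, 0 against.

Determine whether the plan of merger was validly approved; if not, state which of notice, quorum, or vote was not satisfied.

Invalid — vote requirement not satisfied.

Notice: 22 days given; 21 required. Satisfied.
Quorum: 20% of 4,810 = 962; 964 present. Satisfied.
Vote: requires two-thirds of all members (4,810); 2/3 of 4810 = 3206.67, rounded up to 3207, so 3,207 needed; 964 in favor. Not satisfied.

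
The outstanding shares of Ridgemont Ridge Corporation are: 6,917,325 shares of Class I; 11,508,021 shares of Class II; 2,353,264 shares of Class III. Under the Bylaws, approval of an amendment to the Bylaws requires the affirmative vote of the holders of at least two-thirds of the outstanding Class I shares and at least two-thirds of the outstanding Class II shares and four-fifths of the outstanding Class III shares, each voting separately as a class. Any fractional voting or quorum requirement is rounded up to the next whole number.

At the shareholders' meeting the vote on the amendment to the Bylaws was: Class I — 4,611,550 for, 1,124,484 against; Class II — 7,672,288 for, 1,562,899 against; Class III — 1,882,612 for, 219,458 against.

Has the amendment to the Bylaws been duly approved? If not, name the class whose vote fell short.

Approved — every class gave the required vote.

Class I: 2/3 of 6917325 = 4611550; 4,611,550 required, 4,611,550 in favor — approved.
Class II: 2/3 of 11508021 = 7672014; 7,672,014 required, 7,672,288 in favor — approved.
Class III: 4/5 of 2353264 = 1882611.20, rounded up to 1882612; 1,882,612 required, 1,882,612 in favor — approved.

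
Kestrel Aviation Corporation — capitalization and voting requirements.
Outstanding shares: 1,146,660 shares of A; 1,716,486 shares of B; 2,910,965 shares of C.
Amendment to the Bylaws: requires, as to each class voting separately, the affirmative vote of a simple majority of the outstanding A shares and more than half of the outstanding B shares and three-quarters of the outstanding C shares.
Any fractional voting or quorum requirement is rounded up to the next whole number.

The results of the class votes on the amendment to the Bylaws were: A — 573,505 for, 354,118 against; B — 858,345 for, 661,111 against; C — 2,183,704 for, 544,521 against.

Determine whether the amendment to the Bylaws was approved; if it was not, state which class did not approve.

A: a majority of 1146660 is 573331; 573,331 required, 573,505 in favor — approved.
B: a majority of 1716486 is 858244; 858,244 required, 858,345 in favor — approved.
C: 3/4 of 2910965 = 2183223.75, rounded up to 2183224; 2,183,224 required, 2,183,704 in favor — approved.

Approved — every class gave the required vote.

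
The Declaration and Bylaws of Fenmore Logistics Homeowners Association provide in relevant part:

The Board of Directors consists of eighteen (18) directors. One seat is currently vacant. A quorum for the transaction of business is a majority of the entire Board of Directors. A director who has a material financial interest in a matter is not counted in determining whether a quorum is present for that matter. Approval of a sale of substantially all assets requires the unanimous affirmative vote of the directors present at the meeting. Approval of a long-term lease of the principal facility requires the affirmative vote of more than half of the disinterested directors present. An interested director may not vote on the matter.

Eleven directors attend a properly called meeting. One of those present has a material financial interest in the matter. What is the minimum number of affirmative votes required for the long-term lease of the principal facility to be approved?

The long-term lease of the principal facility requires a majority of the disinterested directors present (11 − 1 = 10).
A majority of 10 is 6.

6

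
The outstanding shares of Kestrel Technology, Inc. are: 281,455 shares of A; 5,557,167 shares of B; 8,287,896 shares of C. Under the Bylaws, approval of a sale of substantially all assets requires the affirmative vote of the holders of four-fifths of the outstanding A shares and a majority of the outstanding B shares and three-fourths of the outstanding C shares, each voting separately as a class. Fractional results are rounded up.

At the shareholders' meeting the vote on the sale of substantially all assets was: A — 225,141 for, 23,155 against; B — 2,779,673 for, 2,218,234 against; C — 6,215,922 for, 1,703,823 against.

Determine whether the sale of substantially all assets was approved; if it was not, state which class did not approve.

A: 4/5 of 281455 = 225164; 225,164 required, 225,141 in favor — not approved.
B: a majority of 5557167 is 2778584; 2,778,584 required, 2,779,673 in favor — approved.
C: 3/4 of 8287896 = 6215922; 6,215,922 required, 6,215,922 in favor — approved.

Not approved — the A shares did not give the required vote.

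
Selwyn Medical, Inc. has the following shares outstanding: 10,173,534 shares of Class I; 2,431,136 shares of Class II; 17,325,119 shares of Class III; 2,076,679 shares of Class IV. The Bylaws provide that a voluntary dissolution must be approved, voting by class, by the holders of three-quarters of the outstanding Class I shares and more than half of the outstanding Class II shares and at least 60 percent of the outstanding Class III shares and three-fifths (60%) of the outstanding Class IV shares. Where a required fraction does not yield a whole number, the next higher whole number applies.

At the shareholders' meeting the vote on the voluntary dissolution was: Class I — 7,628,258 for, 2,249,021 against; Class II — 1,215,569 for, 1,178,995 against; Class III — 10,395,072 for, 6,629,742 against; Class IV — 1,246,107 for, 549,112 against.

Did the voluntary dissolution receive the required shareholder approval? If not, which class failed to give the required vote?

Not approved — the Class I shares did not give the required vote.

Class I: 3/4 of 10173534 = 7630150.50, rounded up to 7630151; 7,630,151 required, 7,628,258 in favor — not approved.
Class II: a majority of 2431136 is 1215569; 1,215,569 required, 1,215,569 in favor — approved.
Class III: 3/5 of 17325119 = 10395071.40, rounded up to 10395072; 10,395,072 required, 10,395,072 in favor — approved.
Class IV: 3/5 of 2076679 = 1246007.40, rounded up to 1246008; 1,246,008 required, 1,246,107 in favor — approved.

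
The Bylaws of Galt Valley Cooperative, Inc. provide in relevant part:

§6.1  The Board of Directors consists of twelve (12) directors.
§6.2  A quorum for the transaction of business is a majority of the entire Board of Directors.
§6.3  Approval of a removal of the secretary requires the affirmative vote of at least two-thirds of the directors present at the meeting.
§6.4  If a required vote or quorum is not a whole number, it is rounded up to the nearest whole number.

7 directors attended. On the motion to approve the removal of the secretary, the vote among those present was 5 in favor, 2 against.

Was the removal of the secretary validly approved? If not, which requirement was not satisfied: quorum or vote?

Valid — all requirements satisfied.

Quorum: 7 present; quorum is 7. Satisfied.
Vote: the removal of the secretary requires two-thirds of the directors present (7). 2/3 of 7 = 4.67, rounded up to 5, so 5 affirmative votes are needed; 5 voted in favor. Satisfied.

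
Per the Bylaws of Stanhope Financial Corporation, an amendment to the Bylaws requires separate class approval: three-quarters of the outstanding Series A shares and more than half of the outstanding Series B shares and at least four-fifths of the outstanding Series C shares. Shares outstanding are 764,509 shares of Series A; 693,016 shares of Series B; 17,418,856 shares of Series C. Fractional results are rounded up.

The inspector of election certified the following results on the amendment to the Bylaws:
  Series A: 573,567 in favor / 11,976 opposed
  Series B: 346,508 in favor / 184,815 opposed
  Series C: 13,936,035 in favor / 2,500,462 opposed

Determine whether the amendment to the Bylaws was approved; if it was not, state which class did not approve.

Series A: 3/4 of 764509 = 573381.75, rounded up to 573382; 573,382 required, 573,567 in favor — approved.
Series B: a majority of 693016 is 346509; 346,509 required, 346,508 in favor — not approved.
Series C: 4/5 of 17418856 = 13935084.80, rounded up to 13935085; 13,935,085 required, 13,936,035 in favor — approved.

Not approved — the Series B shares did not give the required vote.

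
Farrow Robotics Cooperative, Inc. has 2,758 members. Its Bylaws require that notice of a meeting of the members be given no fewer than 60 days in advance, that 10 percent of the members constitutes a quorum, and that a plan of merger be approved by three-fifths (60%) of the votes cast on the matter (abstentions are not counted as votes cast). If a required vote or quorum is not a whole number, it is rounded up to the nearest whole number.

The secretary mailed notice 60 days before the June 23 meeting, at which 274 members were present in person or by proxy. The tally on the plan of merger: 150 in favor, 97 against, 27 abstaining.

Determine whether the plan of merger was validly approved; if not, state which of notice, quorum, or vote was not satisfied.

Invalid — quorum requirement not satisfied.

Notice: 60 days given; 60 required. Satisfied.
Quorum: 10% of 2,758 = 275.80, rounded up to 276; 274 present. Not satisfied.
Vote: requires three-fifths of the votes cast (274 − 27 abstaining = 247); 3/5 of 247 = 148.20, rounded up to 149, so 149 needed; 150 in favor. Satisfied.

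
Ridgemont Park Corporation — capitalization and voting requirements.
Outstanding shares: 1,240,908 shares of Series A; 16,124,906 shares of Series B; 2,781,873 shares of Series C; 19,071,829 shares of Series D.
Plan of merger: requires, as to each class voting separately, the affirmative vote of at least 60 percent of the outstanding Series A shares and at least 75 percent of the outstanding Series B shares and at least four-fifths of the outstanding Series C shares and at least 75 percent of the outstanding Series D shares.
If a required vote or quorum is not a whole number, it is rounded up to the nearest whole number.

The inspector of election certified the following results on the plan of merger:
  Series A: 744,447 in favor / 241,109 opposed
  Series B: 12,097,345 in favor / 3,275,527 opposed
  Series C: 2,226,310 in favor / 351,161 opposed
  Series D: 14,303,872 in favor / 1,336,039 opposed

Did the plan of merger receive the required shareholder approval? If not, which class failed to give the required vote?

Not approved — the Series A shares did not give the required vote.

Series A: 3/5 of 1240908 = 744544.80, rounded up to 744545; 744,545 required, 744,447 in favor — not approved.
Series B: 3/4 of 16124906 = 12093679.50, rounded up to 12093680; 12,093,680 required, 12,097,345 in favor — approved.
Series C: 4/5 of 2781873 = 2225498.40, rounded up to 2225499; 2,225,499 required, 2,226,310 in favor — approved.
Series D: 3/4 of 19071829 = 14303871.75, rounded up to 14303872; 14,303,872 required, 14,303,872 in favor — approved.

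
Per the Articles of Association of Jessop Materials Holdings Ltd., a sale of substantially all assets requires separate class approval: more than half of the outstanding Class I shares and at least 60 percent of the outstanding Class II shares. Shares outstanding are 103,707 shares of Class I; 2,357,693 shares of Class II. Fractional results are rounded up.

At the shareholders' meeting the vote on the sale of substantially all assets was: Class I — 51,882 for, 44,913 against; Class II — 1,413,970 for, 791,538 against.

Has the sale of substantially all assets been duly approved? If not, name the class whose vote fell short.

Class I: a majority of 103707 is 51854; 51,854 required, 51,882 in favor — approved.
Class II: 3/5 of 2357693 = 1414615.80, rounded up to 1414616; 1,414,616 required, 1,413,970 in favor — not approved.

Not approved — the Class II shares did not give the required vote.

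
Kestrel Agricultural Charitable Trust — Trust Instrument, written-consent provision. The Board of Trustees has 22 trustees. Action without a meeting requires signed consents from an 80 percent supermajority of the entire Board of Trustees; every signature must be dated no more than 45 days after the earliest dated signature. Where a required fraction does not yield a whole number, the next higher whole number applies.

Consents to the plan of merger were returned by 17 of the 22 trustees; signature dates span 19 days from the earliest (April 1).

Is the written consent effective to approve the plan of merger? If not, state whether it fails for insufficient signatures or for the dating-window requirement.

Not effective — insufficient signatures.

Signatures required: an 80 percent supermajority of 22 — 4/5 of 22 = 17.60, rounded up to 18, so 18 needed; 17 signed. Insufficient.
Dating window: the latest signature is 19 days after the earliest; the limit is 45 days. Within the window.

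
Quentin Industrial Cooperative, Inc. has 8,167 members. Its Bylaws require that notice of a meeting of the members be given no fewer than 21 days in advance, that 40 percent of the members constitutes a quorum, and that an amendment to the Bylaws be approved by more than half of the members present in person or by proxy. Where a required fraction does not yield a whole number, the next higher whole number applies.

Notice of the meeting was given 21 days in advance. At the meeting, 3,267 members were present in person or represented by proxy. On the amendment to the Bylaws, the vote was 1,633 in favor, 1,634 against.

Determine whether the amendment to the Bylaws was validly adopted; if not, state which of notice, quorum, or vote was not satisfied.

Notice: 21 days given; 21 required. Satisfied.
Quorum: 40% of 8,167 = 3,266.80, rounded up to 3,267; 3,267 present. Satisfied.
Vote: requires a majority of those present (3,267); a majority of 3267 is 1634, so 1,634 needed; 1,633 in favor. Not satisfied.

Invalid — vote requirement not satisfied.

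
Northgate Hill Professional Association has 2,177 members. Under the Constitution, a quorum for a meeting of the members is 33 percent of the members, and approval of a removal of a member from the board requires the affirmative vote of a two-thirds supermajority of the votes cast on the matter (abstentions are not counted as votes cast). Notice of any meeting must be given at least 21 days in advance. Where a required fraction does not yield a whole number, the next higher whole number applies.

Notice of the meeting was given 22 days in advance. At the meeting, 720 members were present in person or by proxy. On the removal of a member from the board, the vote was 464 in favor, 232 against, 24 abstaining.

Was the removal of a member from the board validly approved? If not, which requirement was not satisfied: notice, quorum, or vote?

Valid — all requirements satisfied.

Notice: 22 days given; 21 required. Satisfied.
Quorum: 33% of 2,177 = 718.41, rounded up to 719; 720 present. Satisfied.
Vote: requires two-thirds of the votes cast (720 − 24 abstaining = 696); 2/3 of 696 = 464, so 464 needed; 464 in favor. Satisfied.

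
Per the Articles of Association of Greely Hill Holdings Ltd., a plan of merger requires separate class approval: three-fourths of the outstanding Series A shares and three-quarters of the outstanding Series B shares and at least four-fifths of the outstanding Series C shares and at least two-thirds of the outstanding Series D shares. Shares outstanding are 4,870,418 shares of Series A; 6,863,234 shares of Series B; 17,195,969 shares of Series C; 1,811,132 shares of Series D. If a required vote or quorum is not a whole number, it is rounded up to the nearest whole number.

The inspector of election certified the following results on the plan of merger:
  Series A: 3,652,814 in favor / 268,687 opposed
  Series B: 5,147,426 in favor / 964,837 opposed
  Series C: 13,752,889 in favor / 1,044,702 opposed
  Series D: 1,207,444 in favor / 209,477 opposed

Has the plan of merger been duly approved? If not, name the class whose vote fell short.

Series A: 3/4 of 4870418 = 3652813.50, rounded up to 3652814; 3,652,814 required, 3,652,814 in favor — approved.
Series B: 3/4 of 6863234 = 5147425.50, rounded up to 5147426; 5,147,426 required, 5,147,426 in favor — approved.
Series C: 4/5 of 17195969 = 13756775.20, rounded up to 13756776; 13,756,776 required, 13,752,889 in favor — not approved.
Series D: 2/3 of 1811132 = 1207421.33, rounded up to 1207422; 1,207,422 required, 1,207,444 in favor — approved.

Not approved — the Series C shares did not give the required vote.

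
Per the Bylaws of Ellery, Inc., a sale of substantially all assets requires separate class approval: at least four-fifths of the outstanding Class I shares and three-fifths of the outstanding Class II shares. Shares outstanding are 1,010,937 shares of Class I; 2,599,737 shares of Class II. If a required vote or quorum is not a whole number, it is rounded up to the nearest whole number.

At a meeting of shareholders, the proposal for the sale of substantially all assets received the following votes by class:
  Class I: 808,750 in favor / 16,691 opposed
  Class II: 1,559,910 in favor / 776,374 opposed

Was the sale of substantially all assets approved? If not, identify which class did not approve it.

Approved — every class gave the required vote.

Class I: 4/5 of 1010937 = 808749.60, rounded up to 808750; 808,750 required, 808,750 in favor — approved.
Class II: 3/5 of 2599737 = 1559842.20, rounded up to 1559843; 1,559,843 required, 1,559,910 in favor — approved.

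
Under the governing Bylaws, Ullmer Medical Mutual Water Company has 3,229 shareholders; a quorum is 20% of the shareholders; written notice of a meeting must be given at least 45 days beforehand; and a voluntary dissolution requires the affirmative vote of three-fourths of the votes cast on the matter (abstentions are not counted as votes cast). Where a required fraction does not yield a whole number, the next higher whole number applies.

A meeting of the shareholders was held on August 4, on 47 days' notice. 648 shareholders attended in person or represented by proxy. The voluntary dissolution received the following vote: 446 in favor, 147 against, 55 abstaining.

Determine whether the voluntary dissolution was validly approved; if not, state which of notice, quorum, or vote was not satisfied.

Valid — all requirements satisfied.

Notice: 47 days given; 45 required. Satisfied.
Quorum: 20% of 3,229 = 645.80, rounded up to 646; 648 present. Satisfied.
Vote: requires three-fourths of the votes cast (648 − 55 abstaining = 593); 3/4 of 593 = 444.75, rounded up to 445, so 445 needed; 446 in favor. Satisfied.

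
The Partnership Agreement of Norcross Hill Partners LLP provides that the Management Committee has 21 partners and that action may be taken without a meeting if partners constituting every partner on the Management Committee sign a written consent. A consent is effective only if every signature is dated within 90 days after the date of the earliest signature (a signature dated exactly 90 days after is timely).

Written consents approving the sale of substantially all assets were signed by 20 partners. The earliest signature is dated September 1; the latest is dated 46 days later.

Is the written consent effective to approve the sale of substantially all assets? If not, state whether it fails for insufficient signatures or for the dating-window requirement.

Signatures required: all of 21 — unanimous means all 21, so 21 needed; 20 signed. Insufficient.
Dating window: the latest signature is 46 days after the earliest; the limit is 90 days. Within the window.

Not effective — insufficient signatures.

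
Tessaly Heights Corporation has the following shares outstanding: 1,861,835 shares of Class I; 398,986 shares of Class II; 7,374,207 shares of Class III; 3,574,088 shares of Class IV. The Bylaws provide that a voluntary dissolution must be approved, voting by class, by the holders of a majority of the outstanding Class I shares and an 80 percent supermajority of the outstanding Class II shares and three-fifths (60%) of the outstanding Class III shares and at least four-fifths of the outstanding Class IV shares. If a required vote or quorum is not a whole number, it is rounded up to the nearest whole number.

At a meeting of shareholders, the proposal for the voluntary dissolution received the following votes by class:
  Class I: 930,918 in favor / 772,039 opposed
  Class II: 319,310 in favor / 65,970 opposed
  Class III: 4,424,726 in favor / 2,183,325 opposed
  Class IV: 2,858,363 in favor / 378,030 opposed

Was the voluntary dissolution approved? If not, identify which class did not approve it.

Class I: a majority of 1861835 is 930918; 930,918 required, 930,918 in favor — approved.
Class II: 4/5 of 398986 = 319188.80, rounded up to 319189; 319,189 required, 319,310 in favor — approved.
Class III: 3/5 of 7374207 = 4424524.20, rounded up to 4424525; 4,424,525 required, 4,424,726 in favor — approved.
Class IV: 4/5 of 3574088 = 2859270.40, rounded up to 2859271; 2,859,271 required, 2,858,363 in favor — not approved.

Not approved — the Class IV shares did not give the required vote.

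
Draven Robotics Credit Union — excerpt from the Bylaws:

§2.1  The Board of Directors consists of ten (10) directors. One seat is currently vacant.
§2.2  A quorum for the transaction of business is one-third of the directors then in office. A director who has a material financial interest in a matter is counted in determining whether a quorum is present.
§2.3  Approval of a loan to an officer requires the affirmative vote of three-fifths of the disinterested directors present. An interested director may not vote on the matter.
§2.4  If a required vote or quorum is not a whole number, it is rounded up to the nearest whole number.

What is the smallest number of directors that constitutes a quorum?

3

1/3 of 9 = 3.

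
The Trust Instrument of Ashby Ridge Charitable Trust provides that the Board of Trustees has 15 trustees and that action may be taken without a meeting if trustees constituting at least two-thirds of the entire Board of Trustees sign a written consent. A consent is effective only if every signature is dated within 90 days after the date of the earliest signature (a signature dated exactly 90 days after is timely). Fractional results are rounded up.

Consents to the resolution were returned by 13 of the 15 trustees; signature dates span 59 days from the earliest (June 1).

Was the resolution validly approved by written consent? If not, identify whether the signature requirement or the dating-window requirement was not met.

Signatures required: at least two-thirds of 15 — 2/3 of 15 = 10, so 10 needed; 13 signed. Sufficient.
Dating window: the latest signature is 59 days after the earliest; the limit is 90 days. Within the window.

Effective — both the signature and dating-window requirements are satisfied.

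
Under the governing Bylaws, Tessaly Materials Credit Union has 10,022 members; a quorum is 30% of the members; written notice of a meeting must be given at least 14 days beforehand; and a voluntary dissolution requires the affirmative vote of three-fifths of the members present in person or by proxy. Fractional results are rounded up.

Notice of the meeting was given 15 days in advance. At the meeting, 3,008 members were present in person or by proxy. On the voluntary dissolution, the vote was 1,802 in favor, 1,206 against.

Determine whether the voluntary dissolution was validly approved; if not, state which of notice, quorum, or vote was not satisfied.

Invalid — vote requirement not satisfied.

Notice: 15 days given; 14 required. Satisfied.
Quorum: 30% of 10,022 = 3,006.60, rounded up to 3,007; 3,008 present. Satisfied.
Vote: requires three-fifths of those present (3,008); 3/5 of 3008 = 1804.80, rounded up to 1805, so 1,805 needed; 1,802 in favor. Not satisfied.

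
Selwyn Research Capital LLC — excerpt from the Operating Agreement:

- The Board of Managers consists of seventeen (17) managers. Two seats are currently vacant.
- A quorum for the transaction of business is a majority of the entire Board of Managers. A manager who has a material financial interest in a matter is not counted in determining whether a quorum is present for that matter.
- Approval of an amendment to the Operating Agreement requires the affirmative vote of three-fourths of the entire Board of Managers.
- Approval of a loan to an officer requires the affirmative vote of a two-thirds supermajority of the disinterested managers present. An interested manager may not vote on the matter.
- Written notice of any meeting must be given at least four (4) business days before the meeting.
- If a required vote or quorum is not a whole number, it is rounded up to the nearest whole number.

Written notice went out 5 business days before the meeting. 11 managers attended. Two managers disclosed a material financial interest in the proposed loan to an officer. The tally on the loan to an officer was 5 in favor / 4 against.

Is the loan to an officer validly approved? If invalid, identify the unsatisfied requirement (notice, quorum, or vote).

Invalid — vote requirement not satisfied.

Notice: 5 business days given; 4 required (5 ≥ 4). Satisfied.
Quorum: 11 present, but the 2 interested managers do not count, leaving 9. Quorum is 9. Satisfied.
Vote: the loan to an officer requires two-thirds of the disinterested managers present (11 − 2 = 9). 2/3 of 9 = 6, so 6 affirmative votes are needed; 5 voted in favor. Not satisfied.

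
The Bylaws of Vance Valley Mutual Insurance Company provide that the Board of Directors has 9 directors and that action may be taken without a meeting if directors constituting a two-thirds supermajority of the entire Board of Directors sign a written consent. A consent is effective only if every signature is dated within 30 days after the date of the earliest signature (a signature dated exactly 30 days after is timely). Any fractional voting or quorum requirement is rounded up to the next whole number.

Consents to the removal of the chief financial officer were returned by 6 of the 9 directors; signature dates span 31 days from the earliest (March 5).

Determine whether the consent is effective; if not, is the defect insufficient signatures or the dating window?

Signatures required: a two-thirds supermajority of 9 — 2/3 of 9 = 6, so 6 needed; 6 signed. Sufficient.
Dating window: the latest signature is 31 days after the earliest; the limit is 30 days. Outside the window.

Not effective — dating-window requirement not satisfied.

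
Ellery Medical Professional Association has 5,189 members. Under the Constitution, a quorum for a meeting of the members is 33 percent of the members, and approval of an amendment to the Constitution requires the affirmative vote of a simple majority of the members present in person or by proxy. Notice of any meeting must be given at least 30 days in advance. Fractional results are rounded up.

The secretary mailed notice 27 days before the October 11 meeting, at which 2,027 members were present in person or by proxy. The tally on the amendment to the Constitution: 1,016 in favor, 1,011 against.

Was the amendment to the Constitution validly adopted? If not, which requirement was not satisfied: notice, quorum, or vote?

Notice: 27 days given; 30 required. Not satisfied.
Quorum: 33% of 5,189 = 1,712.37, rounded up to 1,713; 2,027 present. Satisfied.
Vote: requires a majority of those present (2,027); a majority of 2027 is 1014, so 1,014 needed; 1,016 in favor. Satisfied.

Invalid — notice requirement not satisfied.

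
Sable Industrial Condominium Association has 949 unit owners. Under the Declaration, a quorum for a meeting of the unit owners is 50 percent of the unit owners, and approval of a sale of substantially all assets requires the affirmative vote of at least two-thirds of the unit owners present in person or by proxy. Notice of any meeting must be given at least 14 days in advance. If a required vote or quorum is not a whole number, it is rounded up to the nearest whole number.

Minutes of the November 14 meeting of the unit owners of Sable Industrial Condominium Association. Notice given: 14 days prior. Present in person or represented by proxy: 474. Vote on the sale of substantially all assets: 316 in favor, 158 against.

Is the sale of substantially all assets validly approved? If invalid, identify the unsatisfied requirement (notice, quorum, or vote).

Invalid — quorum requirement not satisfied.

Notice: 14 days given; 14 required. Satisfied.
Quorum: 50% of 949 = 474.50, rounded up to 475; 474 present. Not satisfied.
Vote: requires two-thirds of those present (474); 2/3 of 474 = 316, so 316 needed; 316 in favor. Satisfied.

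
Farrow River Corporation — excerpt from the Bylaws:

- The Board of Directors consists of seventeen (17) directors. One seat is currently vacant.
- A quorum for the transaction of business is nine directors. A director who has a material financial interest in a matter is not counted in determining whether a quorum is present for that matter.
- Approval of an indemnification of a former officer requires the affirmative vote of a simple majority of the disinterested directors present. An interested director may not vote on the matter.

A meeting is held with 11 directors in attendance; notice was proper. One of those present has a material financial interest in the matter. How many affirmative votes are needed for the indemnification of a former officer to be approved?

6

The indemnification of a former officer requires a majority of the disinterested directors present (11 − 1 = 10).
A majority of 10 is 6.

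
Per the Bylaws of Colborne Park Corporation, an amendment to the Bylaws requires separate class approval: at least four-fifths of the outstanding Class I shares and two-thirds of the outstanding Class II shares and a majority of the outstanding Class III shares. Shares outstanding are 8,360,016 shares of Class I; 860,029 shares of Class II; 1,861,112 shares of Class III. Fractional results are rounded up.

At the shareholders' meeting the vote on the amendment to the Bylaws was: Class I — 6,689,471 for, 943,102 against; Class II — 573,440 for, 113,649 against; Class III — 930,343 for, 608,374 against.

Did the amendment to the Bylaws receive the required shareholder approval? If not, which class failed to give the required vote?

Not approved — the Class III shares did not give the required vote.

Class I: 4/5 of 8360016 = 6688012.80, rounded up to 6688013; 6,688,013 required, 6,689,471 in favor — approved.
Class II: 2/3 of 860029 = 573352.67, rounded up to 573353; 573,353 required, 573,440 in favor — approved.
Class III: a majority of 1861112 is 930557; 930,557 required, 930,343 in favor — not approved.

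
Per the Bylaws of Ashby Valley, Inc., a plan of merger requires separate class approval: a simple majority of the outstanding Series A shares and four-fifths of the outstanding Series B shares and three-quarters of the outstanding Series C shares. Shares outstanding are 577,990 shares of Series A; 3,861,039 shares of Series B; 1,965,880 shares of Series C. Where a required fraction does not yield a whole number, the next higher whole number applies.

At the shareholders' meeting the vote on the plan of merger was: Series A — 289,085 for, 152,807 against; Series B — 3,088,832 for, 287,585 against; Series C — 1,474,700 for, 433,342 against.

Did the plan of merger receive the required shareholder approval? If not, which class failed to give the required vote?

Approved — every class gave the required vote.

Series A: a majority of 577990 is 288996; 288,996 required, 289,085 in favor — approved.
Series B: 4/5 of 3861039 = 3088831.20, rounded up to 3088832; 3,088,832 required, 3,088,832 in favor — approved.
Series C: 3/4 of 1965880 = 1474410; 1,474,410 required, 1,474,700 in favor — approved.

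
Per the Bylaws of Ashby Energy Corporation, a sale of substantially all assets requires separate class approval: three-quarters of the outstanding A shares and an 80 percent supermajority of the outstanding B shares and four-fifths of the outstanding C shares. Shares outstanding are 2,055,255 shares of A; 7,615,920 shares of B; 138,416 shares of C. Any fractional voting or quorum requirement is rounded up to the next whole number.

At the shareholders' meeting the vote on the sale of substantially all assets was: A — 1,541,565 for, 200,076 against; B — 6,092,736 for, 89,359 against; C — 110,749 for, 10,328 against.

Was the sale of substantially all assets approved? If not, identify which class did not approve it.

A: 3/4 of 2055255 = 1541441.25, rounded up to 1541442; 1,541,442 required, 1,541,565 in favor — approved.
B: 4/5 of 7615920 = 6092736; 6,092,736 required, 6,092,736 in favor — approved.
C: 4/5 of 138416 = 110732.80, rounded up to 110733; 110,733 required, 110,749 in favor — approved.

Approved — every class gave the required vote.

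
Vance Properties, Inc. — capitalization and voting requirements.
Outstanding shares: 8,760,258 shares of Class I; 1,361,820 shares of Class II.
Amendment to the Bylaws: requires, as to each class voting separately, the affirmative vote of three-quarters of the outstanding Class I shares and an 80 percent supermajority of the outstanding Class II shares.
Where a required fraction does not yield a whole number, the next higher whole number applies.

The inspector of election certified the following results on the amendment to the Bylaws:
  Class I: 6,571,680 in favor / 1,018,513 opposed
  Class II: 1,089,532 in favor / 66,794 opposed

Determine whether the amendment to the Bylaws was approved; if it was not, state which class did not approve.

Approved — every class gave the required vote.

Class I: 3/4 of 8760258 = 6570193.50, rounded up to 6570194; 6,570,194 required, 6,571,680 in favor — approved.
Class II: 4/5 of 1361820 = 1089456; 1,089,456 required, 1,089,532 in favor — approved.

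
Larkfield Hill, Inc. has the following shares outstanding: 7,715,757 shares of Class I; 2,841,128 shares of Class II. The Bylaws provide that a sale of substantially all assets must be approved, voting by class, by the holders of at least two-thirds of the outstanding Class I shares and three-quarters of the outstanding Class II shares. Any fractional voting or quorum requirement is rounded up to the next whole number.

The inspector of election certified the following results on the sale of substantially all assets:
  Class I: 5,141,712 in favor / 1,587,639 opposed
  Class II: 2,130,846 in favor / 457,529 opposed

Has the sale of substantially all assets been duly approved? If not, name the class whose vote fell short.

Not approved — the Class I shares did not give the required vote.

Class I: 2/3 of 7715757 = 5143838; 5,143,838 required, 5,141,712 in favor — not approved.
Class II: 3/4 of 2841128 = 2130846; 2,130,846 required, 2,130,846 in favor — approved.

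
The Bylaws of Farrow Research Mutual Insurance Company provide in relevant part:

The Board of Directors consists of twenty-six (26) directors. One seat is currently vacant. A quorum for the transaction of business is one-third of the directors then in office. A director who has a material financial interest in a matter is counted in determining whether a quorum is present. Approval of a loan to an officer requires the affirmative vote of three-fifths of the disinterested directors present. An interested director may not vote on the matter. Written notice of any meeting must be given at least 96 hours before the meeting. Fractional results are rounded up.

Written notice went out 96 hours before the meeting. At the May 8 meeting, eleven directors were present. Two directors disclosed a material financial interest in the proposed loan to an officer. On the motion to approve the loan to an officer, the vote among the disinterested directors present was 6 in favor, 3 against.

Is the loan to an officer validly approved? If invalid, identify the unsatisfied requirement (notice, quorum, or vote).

Valid — all requirements satisfied.

Notice: 96 hours given; 96 required (96 ≥ 96). Satisfied.
Quorum: 11 present (interested directors count toward quorum); quorum is 9. Satisfied.
Vote: the loan to an officer requires three-fifths of the disinterested directors present (11 − 2 = 9). 3/5 of 9 = 5.40, rounded up to 6, so 6 affirmative votes are needed; 6 voted in favor. Satisfied.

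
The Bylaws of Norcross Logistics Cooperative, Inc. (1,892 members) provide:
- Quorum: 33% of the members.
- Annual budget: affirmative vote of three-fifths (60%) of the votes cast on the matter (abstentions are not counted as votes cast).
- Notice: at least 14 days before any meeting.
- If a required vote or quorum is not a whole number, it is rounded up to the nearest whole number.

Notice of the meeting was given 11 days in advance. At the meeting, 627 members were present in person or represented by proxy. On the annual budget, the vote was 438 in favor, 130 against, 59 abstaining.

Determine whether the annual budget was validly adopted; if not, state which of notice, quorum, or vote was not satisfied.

Notice: 11 days given; 14 required. Not satisfied.
Quorum: 33% of 1,892 = 624.36, rounded up to 625; 627 present. Satisfied.
Vote: requires three-fifths of the votes cast (627 − 59 abstaining = 568); 3/5 of 568 = 340.80, rounded up to 341, so 341 needed; 438 in favor. Satisfied.

Invalid — notice requirement not satisfied.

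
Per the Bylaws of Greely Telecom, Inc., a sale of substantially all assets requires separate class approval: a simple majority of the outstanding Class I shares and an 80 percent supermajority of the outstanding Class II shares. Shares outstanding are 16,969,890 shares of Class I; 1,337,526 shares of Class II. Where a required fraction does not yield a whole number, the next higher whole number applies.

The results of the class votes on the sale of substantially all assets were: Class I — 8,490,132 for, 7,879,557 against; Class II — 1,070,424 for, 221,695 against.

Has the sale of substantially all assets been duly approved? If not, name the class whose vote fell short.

Class I: a majority of 16969890 is 8484946; 8,484,946 required, 8,490,132 in favor — approved.
Class II: 4/5 of 1337526 = 1070020.80, rounded up to 1070021; 1,070,021 required, 1,070,424 in favor — approved.

Approved — every class gave the required vote.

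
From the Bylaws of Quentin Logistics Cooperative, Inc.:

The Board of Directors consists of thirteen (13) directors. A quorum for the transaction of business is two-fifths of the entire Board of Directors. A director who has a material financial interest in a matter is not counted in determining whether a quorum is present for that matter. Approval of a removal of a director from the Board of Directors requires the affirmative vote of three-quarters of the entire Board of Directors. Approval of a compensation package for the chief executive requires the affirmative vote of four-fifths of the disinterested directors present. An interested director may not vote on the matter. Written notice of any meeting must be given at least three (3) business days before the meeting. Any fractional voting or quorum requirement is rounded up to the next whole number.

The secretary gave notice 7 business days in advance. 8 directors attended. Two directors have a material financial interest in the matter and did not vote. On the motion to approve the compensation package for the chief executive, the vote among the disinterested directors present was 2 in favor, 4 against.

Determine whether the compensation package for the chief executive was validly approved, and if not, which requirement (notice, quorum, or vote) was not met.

Invalid — vote requirement not satisfied.

Notice: 7 business days given; 3 required (7 ≥ 3). Satisfied.
Quorum: 8 present, but the 2 interested directors do not count, leaving 6. Quorum is 6. Satisfied.
Vote: the compensation package for the chief executive requires four-fifths of the disinterested directors present (8 − 2 = 6). 4/5 of 6 = 4.80, rounded up to 5, so 5 affirmative votes are needed; 2 voted in favor. Not satisfied.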